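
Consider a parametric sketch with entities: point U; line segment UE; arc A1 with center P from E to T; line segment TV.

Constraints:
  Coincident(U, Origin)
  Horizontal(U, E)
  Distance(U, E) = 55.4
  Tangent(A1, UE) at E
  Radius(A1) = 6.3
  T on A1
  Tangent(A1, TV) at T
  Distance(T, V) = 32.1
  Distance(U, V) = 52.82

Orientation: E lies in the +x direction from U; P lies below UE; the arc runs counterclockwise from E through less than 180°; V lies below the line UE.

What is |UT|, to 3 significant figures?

49.6

U is at the origin; U and E share the same y with |UE| = 55.4 and E on the +x side, so E = (55.4, 0.00). A1 meets UE tangentially, so PE is at right angles to UE, so P = E + (0, -6.3) = (55.4, -6.30). Since PT ⟂ TV (tangency), |PV| = √(6.3² + 32.1²) = 32.7 regardless of where T sits on A1. So V lies on both circle(U, 52.82) and circle(P, 32.7); the below-UE intersection is V = (39.6, -34.9). T is the foot of the tangent from V: T = (49.4, -4.38).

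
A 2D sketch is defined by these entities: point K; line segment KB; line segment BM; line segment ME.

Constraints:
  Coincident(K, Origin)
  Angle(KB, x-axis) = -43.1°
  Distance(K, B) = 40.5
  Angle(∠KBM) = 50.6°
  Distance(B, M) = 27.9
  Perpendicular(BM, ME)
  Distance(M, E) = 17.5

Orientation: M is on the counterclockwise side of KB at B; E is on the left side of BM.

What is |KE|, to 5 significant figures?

13.969

∠KBM = 50.6°, so BM runs at -43.1° + (180° − 50.6°) = 86.300° from the x-axis; with |BM| = 27.9, M = B + 27.9·(cos 86.300°, sin 86.300°) = (31.372, 0.16926). The perpendicularity gives ME at right angles to BM; with |ME| = 17.5 on the left of BM, E = M + 17.5·(-0.99792, 0.064532) = (13.909, 1.2986). Then |KE| = |E − K| = 13.969.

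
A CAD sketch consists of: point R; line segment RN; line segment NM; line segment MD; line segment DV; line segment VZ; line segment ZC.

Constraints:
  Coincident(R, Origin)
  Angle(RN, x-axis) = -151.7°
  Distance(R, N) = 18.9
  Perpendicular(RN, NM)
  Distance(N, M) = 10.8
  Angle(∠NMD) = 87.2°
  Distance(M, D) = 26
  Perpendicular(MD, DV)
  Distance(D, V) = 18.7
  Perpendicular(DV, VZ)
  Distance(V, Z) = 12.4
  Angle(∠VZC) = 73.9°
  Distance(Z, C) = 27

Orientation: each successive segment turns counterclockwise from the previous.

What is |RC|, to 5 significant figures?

17.187

R is at the origin; RN runs at -151.7° with length 18.9, so N = (-16.641, -8.9603). RN ⟂ NM, so NM runs at -61.700°; with |NM| = 10.8, M = (-11.521, -18.469). ∠NMD = 87.2° gives MD at 31.100° from the x-axis; with |MD| = 26.0, D = (10.742, -5.0396). The perpendicularity gives DV at right angles to MD, so DV runs at 121.10°; with |DV| = 18.7, V = (1.0829, 10.973). The perpendicularity gives VZ at right angles to DV, so VZ runs at -148.90°; with |VZ| = 12.4, Z = (-9.5348, 4.5676). ∠VZC = 73.9° gives ZC at -42.800° from the x-axis; with |ZC| = 27.0, C = (10.276, -13.777). Then |RC| = |C − R| = 17.187.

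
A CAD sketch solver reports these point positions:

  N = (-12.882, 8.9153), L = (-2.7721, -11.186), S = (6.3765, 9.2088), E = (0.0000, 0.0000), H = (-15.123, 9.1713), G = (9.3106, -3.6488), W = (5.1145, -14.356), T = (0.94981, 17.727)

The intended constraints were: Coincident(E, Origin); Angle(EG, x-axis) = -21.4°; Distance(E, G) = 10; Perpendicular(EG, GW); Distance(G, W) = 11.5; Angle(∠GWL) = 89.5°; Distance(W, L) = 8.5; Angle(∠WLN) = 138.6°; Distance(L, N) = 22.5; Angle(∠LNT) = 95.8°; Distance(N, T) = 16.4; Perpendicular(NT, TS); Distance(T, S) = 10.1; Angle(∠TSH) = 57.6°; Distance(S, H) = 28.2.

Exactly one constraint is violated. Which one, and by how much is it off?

Distance(S, H) = 28.2 — off by 6.70.

E = (0.00, 0.00) ✓; EG at -21.40° ✓; |EG| = 10.00 ✓; ∠(EG, GW) = 90.00° ✓; |GW| = 11.50 ✓; ∠GWL = 89.50° ✓; |WL| = 8.500 ✓; ∠WLN = 138.6° ✓; |LN| = 22.50 ✓; ∠LNT = 95.80° ✓; |NT| = 16.40 ✓; ∠(NT, TS) = 90.00° ✓; |TS| = 10.10 ✓; ∠TSH = 57.60° ✓; |SH| = 21.50 ✗.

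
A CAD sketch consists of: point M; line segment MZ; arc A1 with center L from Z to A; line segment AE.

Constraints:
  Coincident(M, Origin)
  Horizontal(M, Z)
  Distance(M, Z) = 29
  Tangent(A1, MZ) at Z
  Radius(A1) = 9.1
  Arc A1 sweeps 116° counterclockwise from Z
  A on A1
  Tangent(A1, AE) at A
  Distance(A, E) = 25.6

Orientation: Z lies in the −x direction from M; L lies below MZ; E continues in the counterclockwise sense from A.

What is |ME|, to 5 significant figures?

44.462

M is at the origin; M and Z share the same y with |MZ| = 29.0 and Z on the −x side, so Z = (-29.000, 0.0000). Tangency of A1 to MZ means the radius LZ is perpendicular to MZ, so L = Z + (0, -9.1) = (-29.000, -9.1000). On A1, Z sits at bearing 90° from L; a 116° counterclockwise sweep puts A at bearing 206°, so A = L + 9.1·(cos 206°, sin 206°) = (-37.179, -13.089). Tangency of A1 to AE means the radius LA is perpendicular to AE, so AE runs along (−sin 206°, cos 206°); with |AE| = 25.6, E = (-25.957, -36.098). Then |ME| = |E − M| = 44.462.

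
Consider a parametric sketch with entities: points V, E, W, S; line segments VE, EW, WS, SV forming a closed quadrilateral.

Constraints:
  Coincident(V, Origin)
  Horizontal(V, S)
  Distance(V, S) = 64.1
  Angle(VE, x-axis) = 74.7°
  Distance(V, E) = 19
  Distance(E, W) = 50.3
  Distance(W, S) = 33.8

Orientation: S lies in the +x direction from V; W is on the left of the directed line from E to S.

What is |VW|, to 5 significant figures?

62.288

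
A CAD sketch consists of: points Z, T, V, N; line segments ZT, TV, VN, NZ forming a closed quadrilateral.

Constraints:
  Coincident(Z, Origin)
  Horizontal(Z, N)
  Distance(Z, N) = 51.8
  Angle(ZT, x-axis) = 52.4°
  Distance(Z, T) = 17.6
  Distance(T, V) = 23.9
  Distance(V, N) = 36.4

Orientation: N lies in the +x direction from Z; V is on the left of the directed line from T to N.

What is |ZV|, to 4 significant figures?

41.19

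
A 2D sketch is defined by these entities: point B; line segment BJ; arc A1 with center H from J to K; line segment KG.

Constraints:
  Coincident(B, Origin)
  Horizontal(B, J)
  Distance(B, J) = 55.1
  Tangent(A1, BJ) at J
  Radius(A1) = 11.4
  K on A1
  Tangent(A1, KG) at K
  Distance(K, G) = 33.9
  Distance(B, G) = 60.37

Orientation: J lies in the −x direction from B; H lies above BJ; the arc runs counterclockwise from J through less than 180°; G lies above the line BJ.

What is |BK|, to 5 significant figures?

44.977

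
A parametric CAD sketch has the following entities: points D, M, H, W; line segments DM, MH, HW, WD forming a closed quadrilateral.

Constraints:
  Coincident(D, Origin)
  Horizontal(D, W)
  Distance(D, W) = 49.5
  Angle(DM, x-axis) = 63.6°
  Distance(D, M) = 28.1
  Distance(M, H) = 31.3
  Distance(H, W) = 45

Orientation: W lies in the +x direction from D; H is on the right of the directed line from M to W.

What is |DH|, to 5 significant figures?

7.0529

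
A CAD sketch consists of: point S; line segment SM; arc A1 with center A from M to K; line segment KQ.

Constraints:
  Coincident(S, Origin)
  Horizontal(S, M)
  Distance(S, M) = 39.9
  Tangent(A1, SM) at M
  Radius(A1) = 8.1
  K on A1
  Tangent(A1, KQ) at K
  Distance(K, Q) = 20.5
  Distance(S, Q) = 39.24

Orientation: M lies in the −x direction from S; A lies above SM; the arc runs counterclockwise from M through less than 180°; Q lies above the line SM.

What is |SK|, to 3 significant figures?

32.6

S is at the origin; SM is horizontal with |SM| = 39.9 and M on the −x side, so M = (-39.9, 0.00). Tangency of A1 to SM means the radius AM is perpendicular to SM, so A = M + (0, 8.1) = (-39.9, 8.10). Since AK ⟂ KQ (tangency), |AQ| = √(8.1² + 20.5²) = 22.0 regardless of where K sits on A1. So Q lies on both circle(S, 39.24) and circle(A, 22.0); the above-SM intersection is Q = (-28.5, 27.0). K is the foot of the tangent from Q: K = (-31.9, 6.75).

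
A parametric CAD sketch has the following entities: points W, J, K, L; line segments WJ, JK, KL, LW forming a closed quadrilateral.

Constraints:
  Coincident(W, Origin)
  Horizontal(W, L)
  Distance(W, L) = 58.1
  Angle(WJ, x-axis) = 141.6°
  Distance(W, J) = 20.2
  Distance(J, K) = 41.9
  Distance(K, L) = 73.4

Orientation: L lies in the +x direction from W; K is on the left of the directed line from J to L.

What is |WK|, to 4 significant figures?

49.66

W is at the origin; WL is horizontal with |WL| = 58.1 and L in +x, so L = (58.1, 0). WJ runs at 141.6° with |WJ| = 20.2, so J = (-15.83, 12.55). K is determined by |JK| = 41.9 and |KL| = 73.4 together: it lies at the intersection of circle(J, 41.9) and circle(L, 73.4). With |JL| = 74.99, the foot of the radical line on JL is 13.28 from J and the perpendicular offset is √(41.9² − 13.28²) = 39.74. Taking the left-of-JL solution: K = (3.909, 49.51).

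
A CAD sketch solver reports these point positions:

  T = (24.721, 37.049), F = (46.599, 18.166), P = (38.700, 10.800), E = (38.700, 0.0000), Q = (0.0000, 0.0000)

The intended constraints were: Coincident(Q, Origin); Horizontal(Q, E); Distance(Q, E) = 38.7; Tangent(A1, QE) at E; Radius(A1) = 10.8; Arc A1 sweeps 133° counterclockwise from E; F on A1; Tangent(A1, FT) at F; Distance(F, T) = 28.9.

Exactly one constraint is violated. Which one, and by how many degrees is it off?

Tangent(A1, FT) at F — off by 6.20°.

Q = (0.00, 0.00) ✓; Q.y = 0.00, E.y = 0.00 ✓; |QE| = 38.70 ✓; ∠(PE, EQ) = 90.00° ✓; |PE| = 10.80 ✓; bearing(P→F) − bearing(P→E) = 133.0° ✓; |PF| = 10.80 ✓; ∠(PF, FT) = 83.80° ✗; |FT| = 28.90 ✓.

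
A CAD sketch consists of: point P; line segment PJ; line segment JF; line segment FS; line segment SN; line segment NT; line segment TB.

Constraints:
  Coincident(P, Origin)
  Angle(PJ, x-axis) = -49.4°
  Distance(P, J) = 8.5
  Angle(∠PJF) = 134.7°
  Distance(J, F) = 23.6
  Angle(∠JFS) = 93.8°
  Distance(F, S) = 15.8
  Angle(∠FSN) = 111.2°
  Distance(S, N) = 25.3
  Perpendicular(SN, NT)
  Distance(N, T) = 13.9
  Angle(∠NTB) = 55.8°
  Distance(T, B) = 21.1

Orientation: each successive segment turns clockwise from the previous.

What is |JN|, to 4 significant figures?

26.51

∠JFS = 93.8° gives FS at 179.1° from the x-axis; with |FS| = 15.8, S = (-12.20, -29.73). ∠FSN = 111.2° gives SN at 110.3° from the x-axis; with |SN| = 25.3, N = (-20.98, -5.998). Then |JN| = |N − J| = 26.51.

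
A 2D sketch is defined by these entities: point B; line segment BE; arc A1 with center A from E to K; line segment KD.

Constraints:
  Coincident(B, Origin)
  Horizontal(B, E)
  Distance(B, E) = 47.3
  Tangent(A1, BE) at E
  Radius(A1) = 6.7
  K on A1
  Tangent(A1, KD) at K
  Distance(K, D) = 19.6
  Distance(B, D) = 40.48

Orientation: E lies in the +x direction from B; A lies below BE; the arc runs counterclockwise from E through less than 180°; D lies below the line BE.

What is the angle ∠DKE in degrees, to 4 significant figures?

146.0°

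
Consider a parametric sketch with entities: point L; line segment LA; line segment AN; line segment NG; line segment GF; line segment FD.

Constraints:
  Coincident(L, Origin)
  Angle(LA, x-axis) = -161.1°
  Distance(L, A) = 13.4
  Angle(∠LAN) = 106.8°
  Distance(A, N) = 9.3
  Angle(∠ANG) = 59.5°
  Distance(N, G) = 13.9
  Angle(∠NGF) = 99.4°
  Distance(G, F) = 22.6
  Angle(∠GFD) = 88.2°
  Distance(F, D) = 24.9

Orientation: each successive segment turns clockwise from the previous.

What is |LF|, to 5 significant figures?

17.458

L is at the origin; LA runs at -161.1° with length 13.4, so A = (-12.678, -4.3405). ∠LAN = 106.8° gives AN at 125.70° from the x-axis; with |AN| = 9.3, N = (-18.104, 3.2119). ∠ANG = 59.5° gives NG at 5.2000° from the x-axis; with |NG| = 13.9, G = (-4.2617, 4.4717). ∠NGF = 99.4° gives GF at -75.400° from the x-axis; with |GF| = 22.6, F = (1.4351, -17.399). Then |LF| = |F − L| = 17.458.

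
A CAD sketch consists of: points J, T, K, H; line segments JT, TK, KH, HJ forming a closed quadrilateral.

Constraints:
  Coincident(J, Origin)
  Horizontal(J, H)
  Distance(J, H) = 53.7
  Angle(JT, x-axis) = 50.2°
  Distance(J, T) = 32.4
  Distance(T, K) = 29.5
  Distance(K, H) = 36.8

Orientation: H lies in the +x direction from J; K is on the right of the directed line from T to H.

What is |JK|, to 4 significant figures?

17.72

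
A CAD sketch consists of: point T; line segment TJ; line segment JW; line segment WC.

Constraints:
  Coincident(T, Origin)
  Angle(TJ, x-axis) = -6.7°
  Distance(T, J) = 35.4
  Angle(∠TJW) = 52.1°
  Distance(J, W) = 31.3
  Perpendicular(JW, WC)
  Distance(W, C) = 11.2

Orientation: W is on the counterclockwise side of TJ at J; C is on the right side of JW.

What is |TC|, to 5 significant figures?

40.283

∠TJW = 52.1°, so JW runs at -6.7° + (180° − 52.1°) = 121.20° from the x-axis; with |JW| = 31.3, W = J + 31.3·(cos 121.20°, sin 121.20°) = (18.944, 22.643). The perpendicularity gives WC at right angles to JW; with |WC| = 11.2 on the right of JW, C = W + 11.2·(0.85536, 0.51803) = (28.524, 28.445). Then |TC| = |C − T| = 40.283.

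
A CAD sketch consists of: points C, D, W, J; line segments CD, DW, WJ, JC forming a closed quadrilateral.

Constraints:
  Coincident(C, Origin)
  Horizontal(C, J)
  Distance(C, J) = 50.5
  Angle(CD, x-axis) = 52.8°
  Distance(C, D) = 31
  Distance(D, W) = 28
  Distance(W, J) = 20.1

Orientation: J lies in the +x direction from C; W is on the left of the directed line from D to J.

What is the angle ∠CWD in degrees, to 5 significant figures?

33.375°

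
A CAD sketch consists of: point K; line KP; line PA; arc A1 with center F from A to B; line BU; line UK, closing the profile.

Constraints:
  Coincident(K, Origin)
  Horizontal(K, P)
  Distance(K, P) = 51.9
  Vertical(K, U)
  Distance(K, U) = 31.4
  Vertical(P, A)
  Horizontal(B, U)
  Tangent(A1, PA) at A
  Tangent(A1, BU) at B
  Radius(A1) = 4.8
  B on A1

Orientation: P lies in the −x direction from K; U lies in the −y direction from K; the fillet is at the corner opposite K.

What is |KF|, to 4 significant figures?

54.09

K and U share the same x with |KU| = 31.4 and U on the −y side, so U = (0.000, -31.40). The virtual corner opposite K is at (-51.90, -31.40). Since A1 is tangent to PA there, FA ⟂ PA and the tangent condition forces FB to be normal to BU, with radius 4.8, so the center F sits 4.8 in from both sides at F = (-47.10, -26.60). Then |KF| = |F − K| = 54.09.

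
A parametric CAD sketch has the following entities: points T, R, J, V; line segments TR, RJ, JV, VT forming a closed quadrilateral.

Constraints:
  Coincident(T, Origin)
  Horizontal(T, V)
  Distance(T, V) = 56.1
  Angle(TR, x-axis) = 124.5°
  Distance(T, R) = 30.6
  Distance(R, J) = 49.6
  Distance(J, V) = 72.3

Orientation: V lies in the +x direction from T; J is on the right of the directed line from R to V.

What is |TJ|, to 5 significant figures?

26.952

T is at the origin; TV is horizontal with |TV| = 56.1 and V in +x, so V = (56.1, 0). TR runs at 124.5° with |TR| = 30.6, so R = (-17.332, 25.218). J is determined by |RJ| = 49.6 and |JV| = 72.3 together: it lies at the intersection of circle(R, 49.6) and circle(V, 72.3). With |RV| = 77.642, the foot of the radical line on RV is 21.001 from R and the perpendicular offset is √(49.6² − 21.001²) = 44.935. Taking the right-of-RV solution: J = (-12.065, -24.101).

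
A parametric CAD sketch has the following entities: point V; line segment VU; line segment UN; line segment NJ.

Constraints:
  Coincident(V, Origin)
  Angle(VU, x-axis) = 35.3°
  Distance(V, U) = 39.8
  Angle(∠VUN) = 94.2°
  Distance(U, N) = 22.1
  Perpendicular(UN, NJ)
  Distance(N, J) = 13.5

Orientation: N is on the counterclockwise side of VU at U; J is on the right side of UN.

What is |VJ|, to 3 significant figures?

58.8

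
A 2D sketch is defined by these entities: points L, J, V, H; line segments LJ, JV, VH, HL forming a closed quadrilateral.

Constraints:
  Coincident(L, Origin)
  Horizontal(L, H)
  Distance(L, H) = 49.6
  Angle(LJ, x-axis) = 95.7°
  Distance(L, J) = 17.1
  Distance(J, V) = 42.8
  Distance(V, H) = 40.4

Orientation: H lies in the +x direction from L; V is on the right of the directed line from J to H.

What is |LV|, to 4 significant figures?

27.11

L is at the origin; L and H share the same y with |LH| = 49.6 and H in +x, so H = (49.6, 0). LJ runs at 95.7° with |LJ| = 17.1, so J = (-1.698, 17.02). V is determined by |JV| = 42.8 and |VH| = 40.4 together: it lies at the intersection of circle(J, 42.8) and circle(H, 40.4). With |JH| = 54.05, the foot of the radical line on JH is 28.87 from J and the perpendicular offset is √(42.8² − 28.87²) = 31.60. Taking the right-of-JH solution: V = (15.76, -22.06).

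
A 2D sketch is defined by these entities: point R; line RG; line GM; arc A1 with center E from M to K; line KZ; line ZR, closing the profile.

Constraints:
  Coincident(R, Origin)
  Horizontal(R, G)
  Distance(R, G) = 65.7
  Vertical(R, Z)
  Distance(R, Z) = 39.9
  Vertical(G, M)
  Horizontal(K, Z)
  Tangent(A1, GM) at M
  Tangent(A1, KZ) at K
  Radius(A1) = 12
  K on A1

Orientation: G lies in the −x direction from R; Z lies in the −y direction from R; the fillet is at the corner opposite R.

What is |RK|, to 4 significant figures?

66.90

R is at the origin; RG is horizontal with |RG| = 65.7 and G on the −x side, so G = (-65.70, 0.000). RZ is vertical with |RZ| = 39.9 and Z on the −y side, so Z = (0.000, -39.90). The virtual corner opposite R is at (-65.70, -39.90). Since A1 is tangent to GM there, EM ⟂ GM and A1 meets KZ tangentially, so EK is at right angles to KZ, with radius 12.0, so the center E sits 12.0 in from both sides at E = (-53.70, -27.90). That places the tangent points at M = (-65.70, -27.90) on GM and K = (-53.70, -39.90) on KZ. Then |RK| = |K − R| = 66.90.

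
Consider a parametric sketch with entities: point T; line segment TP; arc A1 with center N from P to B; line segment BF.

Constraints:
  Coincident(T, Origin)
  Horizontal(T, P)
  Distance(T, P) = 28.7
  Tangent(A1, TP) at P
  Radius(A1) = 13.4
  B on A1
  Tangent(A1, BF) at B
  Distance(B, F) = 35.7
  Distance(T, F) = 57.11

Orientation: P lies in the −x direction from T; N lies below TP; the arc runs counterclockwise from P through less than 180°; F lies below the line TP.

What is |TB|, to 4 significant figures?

45.07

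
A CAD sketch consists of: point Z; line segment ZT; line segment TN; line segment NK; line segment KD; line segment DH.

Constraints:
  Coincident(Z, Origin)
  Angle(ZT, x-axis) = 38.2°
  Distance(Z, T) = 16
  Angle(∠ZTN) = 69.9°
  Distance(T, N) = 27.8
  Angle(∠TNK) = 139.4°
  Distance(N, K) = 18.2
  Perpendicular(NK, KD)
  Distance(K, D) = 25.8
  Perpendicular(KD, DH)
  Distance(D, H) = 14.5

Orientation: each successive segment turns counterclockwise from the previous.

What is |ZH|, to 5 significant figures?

10.855

Z is at the origin; ZT runs at 38.2° with length 16.0, so T = (12.574, 9.8945). ∠ZTN = 69.9° gives TN at 148.30° from the x-axis; with |TN| = 27.8, N = (-11.079, 24.503). ∠TNK = 139.4° gives NK at -171.10° from the x-axis; with |NK| = 18.2, K = (-29.060, 21.687). The perpendicularity gives KD at right angles to NK, so KD runs at -81.100°; with |KD| = 25.8, D = (-25.068, -3.8024). KD ⟂ DH, so DH runs at 8.9000°; with |DH| = 14.5, H = (-10.743, -1.5591). Then |ZH| = |H − Z| = 10.855.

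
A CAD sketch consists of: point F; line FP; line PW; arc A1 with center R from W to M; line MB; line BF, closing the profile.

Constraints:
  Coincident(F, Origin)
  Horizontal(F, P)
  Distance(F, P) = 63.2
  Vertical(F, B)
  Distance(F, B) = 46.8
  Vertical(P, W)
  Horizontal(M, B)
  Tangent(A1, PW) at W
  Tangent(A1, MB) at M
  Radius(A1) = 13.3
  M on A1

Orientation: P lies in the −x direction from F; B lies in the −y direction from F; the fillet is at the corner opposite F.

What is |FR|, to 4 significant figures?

60.10

F and B share the same x with |FB| = 46.8 and B on the −y side, so B = (0.000, -46.80). The virtual corner opposite F is at (-63.20, -46.80). The tangent condition forces RW to be normal to PW and the tangent condition forces RM to be normal to MB, with radius 13.3, so the center R sits 13.3 in from both sides at R = (-49.90, -33.50). Then |FR| = |R − F| = 60.10.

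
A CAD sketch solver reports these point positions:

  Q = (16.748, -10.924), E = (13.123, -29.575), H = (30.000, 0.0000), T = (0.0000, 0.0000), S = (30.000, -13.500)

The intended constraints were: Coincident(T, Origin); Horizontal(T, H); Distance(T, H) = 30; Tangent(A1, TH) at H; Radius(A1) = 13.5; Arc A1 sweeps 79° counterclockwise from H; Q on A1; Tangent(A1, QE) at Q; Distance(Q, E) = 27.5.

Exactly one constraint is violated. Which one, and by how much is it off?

Distance(Q, E) = 27.5 — off by 8.50.

T = (0.00, 0.00) ✓; T.y = 0.00, H.y = 0.00 ✓; |TH| = 30.00 ✓; ∠(SH, HT) = 90.00° ✓; |SH| = 13.50 ✓; bearing(S→Q) − bearing(S→H) = 79.00° ✓; |SQ| = 13.50 ✓; ∠(SQ, QE) = 90.00° ✓; |QE| = 19.00 ✗.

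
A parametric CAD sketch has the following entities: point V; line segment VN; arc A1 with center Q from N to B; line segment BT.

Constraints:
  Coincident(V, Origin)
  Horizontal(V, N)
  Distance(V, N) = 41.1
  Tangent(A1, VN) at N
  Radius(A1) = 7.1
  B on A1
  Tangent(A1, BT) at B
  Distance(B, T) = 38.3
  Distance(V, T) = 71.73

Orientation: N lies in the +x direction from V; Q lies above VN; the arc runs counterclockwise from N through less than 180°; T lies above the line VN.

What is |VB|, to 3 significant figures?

48.2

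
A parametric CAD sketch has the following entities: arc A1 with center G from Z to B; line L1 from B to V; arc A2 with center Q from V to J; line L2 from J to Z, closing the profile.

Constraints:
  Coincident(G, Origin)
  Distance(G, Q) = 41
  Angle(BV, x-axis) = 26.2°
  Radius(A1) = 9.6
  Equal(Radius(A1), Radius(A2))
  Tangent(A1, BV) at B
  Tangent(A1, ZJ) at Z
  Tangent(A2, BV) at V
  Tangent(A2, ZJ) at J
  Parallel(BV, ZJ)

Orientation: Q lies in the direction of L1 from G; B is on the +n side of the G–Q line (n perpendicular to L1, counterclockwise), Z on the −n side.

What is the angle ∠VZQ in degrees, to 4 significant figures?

11.92°

Tangency of A1 to both parallel lines with radius 9.6 puts B and Z at G ± 9.6·n: B = (-4.238, 8.614), Z = (4.238, -8.614). Equal radii place V and J the same way about Q: V = Q + 9.6·n = (32.55, 26.72), J = Q − 9.6·n = (41.03, 9.488). Then cos ∠VZQ = ZV·ZQ / (|ZV||ZQ|), giving 11.92°.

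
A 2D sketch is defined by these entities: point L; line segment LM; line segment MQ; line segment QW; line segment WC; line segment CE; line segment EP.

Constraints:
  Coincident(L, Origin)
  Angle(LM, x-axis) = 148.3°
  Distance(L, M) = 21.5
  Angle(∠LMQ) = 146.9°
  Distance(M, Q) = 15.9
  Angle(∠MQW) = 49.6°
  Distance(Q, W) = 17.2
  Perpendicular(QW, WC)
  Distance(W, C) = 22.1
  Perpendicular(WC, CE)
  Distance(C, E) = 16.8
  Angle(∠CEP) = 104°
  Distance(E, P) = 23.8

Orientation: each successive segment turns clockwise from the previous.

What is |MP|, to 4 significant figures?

20.42

WC ⟂ CE, so CE runs at 164.8°; with |CE| = 16.8, E = (-30.47, 4.253). ∠CEP = 104.0° gives EP at 88.80° from the x-axis; with |EP| = 23.8, P = (-29.97, 28.05). Then |MP| = |P − M| = 20.42.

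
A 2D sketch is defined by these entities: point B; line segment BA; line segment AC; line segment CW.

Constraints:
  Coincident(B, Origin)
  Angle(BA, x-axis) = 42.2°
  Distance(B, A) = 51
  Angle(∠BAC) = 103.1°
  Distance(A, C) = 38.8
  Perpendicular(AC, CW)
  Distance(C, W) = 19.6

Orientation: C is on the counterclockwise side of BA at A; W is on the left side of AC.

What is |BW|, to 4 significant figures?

58.66

B is at the origin; BA runs at 42.2° with length 51.0, so A = 51.0·(cos 42.2°, sin 42.2°) = (37.78, 34.26). ∠BAC = 103.1°, so AC runs at 42.2° + (180° − 103.1°) = 119.1° from the x-axis; with |AC| = 38.8, C = A + 38.8·(cos 119.1°, sin 119.1°) = (18.91, 68.16). The perpendicularity gives CW at right angles to AC; with |CW| = 19.6 on the left of AC, W = C + 19.6·(-0.8738, -0.4863) = (1.785, 58.63). Then |BW| = |W − B| = 58.66.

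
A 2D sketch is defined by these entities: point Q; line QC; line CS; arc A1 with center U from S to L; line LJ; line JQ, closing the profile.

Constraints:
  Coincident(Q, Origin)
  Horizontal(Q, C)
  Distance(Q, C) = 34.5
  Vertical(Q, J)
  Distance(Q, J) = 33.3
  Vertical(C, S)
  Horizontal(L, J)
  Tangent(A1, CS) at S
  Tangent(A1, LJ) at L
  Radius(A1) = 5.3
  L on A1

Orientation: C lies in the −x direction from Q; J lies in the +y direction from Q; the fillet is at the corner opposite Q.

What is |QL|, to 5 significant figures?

44.289

The virtual corner opposite Q is at (-34.500, 33.300). Since A1 is tangent to CS there, US ⟂ CS and the tangent condition forces UL to be normal to LJ, with radius 5.3, so the center U sits 5.3 in from both sides at U = (-29.200, 28.000). That places the tangent points at S = (-34.500, 28.000) on CS and L = (-29.200, 33.300) on LJ. Then |QL| = |L − Q| = 44.289.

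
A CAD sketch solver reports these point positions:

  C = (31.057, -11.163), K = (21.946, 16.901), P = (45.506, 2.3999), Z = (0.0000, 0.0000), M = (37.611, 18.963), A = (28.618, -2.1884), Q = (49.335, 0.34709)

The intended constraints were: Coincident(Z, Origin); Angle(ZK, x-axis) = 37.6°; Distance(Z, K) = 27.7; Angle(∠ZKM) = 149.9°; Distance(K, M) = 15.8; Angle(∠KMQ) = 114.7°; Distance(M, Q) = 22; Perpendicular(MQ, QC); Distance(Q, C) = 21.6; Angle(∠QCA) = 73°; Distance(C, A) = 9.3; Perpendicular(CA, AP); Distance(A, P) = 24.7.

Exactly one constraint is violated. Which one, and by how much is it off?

Distance(A, P) = 24.7 — off by 7.20.

Z = (0.00, 0.00) ✓; ZK at 37.60° ✓; |ZK| = 27.70 ✓; ∠ZKM = 149.9° ✓; |KM| = 15.80 ✓; ∠KMQ = 114.7° ✓; |MQ| = 22.00 ✓; ∠(MQ, QC) = 90.00° ✓; |QC| = 21.60 ✓; ∠QCA = 73.00° ✓; |CA| = 9.300 ✓; ∠(CA, AP) = 90.00° ✓; |AP| = 17.50 ✗.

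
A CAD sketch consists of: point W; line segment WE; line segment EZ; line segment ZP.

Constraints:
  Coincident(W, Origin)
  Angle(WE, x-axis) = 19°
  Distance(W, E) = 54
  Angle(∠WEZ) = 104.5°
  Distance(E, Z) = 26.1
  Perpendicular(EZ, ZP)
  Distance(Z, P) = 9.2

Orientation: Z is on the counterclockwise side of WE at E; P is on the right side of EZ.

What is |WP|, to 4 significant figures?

73.14

∠WEZ = 104.5°, so EZ runs at 19.0° + (180° − 104.5°) = 94.50° from the x-axis; with |EZ| = 26.1, Z = E + 26.1·(cos 94.50°, sin 94.50°) = (49.01, 43.60). EZ is perpendicular to ZP; with |ZP| = 9.2 on the right of EZ, P = Z + 9.2·(0.9969, 0.07846) = (58.18, 44.32). Then |WP| = |P − W| = 73.14.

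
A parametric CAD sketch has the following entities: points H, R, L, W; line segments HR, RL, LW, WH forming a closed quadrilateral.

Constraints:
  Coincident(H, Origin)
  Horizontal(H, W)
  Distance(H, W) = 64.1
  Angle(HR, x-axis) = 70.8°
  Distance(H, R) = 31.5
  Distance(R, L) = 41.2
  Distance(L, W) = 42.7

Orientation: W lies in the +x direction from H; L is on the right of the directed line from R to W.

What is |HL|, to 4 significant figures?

24.47

Checks: |RL| = 41.20 ✓; |LW| = 42.70 ✓.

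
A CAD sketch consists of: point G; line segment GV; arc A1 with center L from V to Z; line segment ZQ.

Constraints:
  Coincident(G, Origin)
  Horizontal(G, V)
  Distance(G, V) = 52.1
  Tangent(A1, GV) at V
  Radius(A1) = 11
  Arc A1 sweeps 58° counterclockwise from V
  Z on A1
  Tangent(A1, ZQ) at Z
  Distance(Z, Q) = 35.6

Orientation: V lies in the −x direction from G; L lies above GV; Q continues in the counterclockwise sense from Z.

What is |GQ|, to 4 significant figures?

42.68

G is at the origin; GV is horizontal with |GV| = 52.1 and V on the −x side, so V = (-52.10, 0.000). A1 meets GV tangentially, so LV is at right angles to GV, so L = V + (0, 11) = (-52.10, 11.00). On A1, V sits at bearing -90° from L; a 58° counterclockwise sweep puts Z at bearing -32°, so Z = L + 11.0·(cos -32°, sin -32°) = (-42.77, 5.171). A1 meets ZQ tangentially, so LZ is at right angles to ZQ, so ZQ runs along (−sin -32°, cos -32°); with |ZQ| = 35.6, Q = (-23.91, 35.36). Then |GQ| = |Q − G| = 42.68.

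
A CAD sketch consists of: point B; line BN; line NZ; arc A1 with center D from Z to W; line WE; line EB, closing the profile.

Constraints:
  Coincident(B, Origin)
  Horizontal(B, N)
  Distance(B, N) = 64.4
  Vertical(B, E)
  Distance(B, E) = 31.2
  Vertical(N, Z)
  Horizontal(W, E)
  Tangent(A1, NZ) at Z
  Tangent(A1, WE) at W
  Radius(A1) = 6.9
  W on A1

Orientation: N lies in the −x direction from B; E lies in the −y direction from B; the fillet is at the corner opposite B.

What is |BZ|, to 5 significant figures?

68.832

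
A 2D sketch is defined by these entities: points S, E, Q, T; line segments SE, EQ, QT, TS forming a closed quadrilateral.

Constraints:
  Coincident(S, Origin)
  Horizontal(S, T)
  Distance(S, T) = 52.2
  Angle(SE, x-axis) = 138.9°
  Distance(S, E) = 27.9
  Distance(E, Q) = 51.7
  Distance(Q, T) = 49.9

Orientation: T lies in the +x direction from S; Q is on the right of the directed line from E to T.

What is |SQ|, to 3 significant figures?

25.6

S is at the origin; ST is horizontal with |ST| = 52.2 and T in +x, so T = (52.2, 0). SE runs at 138.9° with |SE| = 27.9, so E = (-21.0, 18.3). Q is determined by |EQ| = 51.7 and |QT| = 49.9 together: it lies at the intersection of circle(E, 51.7) and circle(T, 49.9). With |ET| = 75.5, the foot of the radical line on ET is 39.0 from E and the perpendicular offset is √(51.7² − 39.0²) = 34.0. Taking the right-of-ET solution: Q = (8.50, -24.1).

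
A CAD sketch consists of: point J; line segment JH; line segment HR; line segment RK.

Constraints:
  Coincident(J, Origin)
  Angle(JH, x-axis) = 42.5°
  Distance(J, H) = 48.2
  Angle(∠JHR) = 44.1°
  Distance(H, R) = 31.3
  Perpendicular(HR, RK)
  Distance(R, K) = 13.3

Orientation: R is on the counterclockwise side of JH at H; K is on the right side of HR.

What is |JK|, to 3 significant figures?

47.0

∠JHR = 44.1°, so HR runs at 42.5° + (180° − 44.1°) = 178° from the x-axis; with |HR| = 31.3, R = H + 31.3·(cos 178°, sin 178°) = (4.25, 33.4). HR ⟂ RK; with |RK| = 13.3 on the right of HR, K = R + 13.3·(0.0279, 1.00) = (4.62, 46.7). Then |JK| = |K − J| = 47.0.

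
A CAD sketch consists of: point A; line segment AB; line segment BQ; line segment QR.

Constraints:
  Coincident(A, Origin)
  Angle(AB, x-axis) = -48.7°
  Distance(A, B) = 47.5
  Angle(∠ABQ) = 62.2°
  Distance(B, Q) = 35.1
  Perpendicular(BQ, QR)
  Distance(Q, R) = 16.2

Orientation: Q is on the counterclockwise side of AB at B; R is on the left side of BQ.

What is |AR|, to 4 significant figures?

28.88

A is at the origin; AB runs at -48.7° with length 47.5, so B = 47.5·(cos -48.7°, sin -48.7°) = (31.35, -35.69). ∠ABQ = 62.2°, so BQ runs at -48.7° + (180° − 62.2°) = 69.10° from the x-axis; with |BQ| = 35.1, Q = B + 35.1·(cos 69.10°, sin 69.10°) = (43.87, -2.894). BQ is perpendicular to QR; with |QR| = 16.2 on the left of BQ, R = Q + 16.2·(-0.9342, 0.3567) = (28.74, 2.885). Then |AR| = |R − A| = 28.88.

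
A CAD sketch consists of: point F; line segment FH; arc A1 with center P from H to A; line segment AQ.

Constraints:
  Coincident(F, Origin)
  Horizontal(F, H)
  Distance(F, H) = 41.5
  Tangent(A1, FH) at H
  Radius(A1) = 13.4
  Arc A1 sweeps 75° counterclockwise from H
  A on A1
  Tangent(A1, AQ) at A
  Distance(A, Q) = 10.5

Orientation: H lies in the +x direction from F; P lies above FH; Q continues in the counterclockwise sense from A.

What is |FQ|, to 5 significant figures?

60.583

On A1, H sits at bearing -90° from P; a 75° counterclockwise sweep puts A at bearing -15°, so A = P + 13.4·(cos -15°, sin -15°) = (54.443, 9.9318). Since A1 is tangent to AQ there, PA ⟂ AQ, so AQ runs along (−sin -15°, cos -15°); with |AQ| = 10.5, Q = (57.161, 20.074). Then |FQ| = |Q − F| = 60.583.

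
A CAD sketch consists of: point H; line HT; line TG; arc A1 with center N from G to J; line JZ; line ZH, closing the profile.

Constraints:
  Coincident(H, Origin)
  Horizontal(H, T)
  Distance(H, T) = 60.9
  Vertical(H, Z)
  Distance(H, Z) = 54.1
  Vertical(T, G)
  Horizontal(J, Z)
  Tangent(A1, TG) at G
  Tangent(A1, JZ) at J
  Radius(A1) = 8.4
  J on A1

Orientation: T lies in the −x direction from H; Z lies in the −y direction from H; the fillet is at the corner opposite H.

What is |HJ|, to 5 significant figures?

75.386

The virtual corner opposite H is at (-60.900, -54.100). A1 meets TG tangentially, so NG is at right angles to TG and the tangent condition forces NJ to be normal to JZ, with radius 8.4, so the center N sits 8.4 in from both sides at N = (-52.500, -45.700). That places the tangent points at G = (-60.900, -45.700) on TG and J = (-52.500, -54.100) on JZ. Then |HJ| = |J − H| = 75.386.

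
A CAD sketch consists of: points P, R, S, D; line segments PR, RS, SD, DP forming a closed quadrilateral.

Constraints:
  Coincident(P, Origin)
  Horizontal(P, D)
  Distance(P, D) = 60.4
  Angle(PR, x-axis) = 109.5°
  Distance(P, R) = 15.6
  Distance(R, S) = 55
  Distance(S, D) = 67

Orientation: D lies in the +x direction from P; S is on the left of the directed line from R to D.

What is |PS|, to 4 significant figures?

64.92

P is at the origin; PD is horizontal with |PD| = 60.4 and D in +x, so D = (60.4, 0). PR runs at 109.5° with |PR| = 15.6, so R = (-5.207, 14.71). S is determined by |RS| = 55.0 and |SD| = 67.0 together: it lies at the intersection of circle(R, 55.0) and circle(D, 67.0). With |RD| = 67.24, the foot of the radical line on RD is 22.73 from R and the perpendicular offset is √(55.0² − 22.73²) = 50.08. Taking the left-of-RD solution: S = (27.93, 58.60).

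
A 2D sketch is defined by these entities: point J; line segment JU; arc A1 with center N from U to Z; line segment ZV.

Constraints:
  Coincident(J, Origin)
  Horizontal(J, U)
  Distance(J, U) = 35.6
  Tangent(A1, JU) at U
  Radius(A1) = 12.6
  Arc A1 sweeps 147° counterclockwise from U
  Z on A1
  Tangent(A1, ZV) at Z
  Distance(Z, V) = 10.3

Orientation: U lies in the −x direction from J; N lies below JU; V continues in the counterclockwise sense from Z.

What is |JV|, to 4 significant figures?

44.41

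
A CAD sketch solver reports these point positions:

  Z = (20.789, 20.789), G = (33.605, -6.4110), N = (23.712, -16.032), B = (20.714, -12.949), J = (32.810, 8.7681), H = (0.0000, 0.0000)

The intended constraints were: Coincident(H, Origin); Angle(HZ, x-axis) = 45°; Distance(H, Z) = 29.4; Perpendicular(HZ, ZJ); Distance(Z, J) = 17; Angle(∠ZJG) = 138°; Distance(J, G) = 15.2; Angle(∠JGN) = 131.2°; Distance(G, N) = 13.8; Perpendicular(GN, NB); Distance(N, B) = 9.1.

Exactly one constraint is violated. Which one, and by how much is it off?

Distance(N, B) = 9.1 — off by 4.80.

H = (0.00, 0.00) ✓; HZ at 45.00° ✓; |HZ| = 29.40 ✓; ∠(HZ, ZJ) = 90.00° ✓; |ZJ| = 17.00 ✓; ∠ZJG = 138.0° ✓; |JG| = 15.20 ✓; ∠JGN = 131.2° ✓; |GN| = 13.80 ✓; ∠(GN, NB) = 90.00° ✓; |NB| = 4.300 ✗.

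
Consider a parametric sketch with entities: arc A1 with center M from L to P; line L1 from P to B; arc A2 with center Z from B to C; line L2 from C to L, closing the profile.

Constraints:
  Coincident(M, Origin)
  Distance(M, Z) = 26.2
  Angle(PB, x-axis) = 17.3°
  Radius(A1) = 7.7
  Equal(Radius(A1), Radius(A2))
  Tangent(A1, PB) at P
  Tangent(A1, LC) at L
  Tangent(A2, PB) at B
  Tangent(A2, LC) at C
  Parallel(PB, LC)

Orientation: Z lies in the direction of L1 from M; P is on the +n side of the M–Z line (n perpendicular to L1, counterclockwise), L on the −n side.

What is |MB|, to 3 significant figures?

27.3

The slot axis is L1's direction at 17.3°, so u = (cos 17.3°, sin 17.3°) = (0.955, 0.297) and n = (−sin 17.3°, cos 17.3°) = (-0.297, 0.955). M is at the origin and Z lies 26.2 along u from M, so Z = 26.2·u = (25.0, 7.79). Tangency of A1 to both parallel lines with radius 7.7 puts P and L at M ± 7.7·n: P = (-2.29, 7.35), L = (2.29, -7.35). Equal radii place B and C the same way about Z: B = Z + 7.7·n = (22.7, 15.1), C = Z − 7.7·n = (27.3, 0.440). Then |MB| = |B − M| = 27.3.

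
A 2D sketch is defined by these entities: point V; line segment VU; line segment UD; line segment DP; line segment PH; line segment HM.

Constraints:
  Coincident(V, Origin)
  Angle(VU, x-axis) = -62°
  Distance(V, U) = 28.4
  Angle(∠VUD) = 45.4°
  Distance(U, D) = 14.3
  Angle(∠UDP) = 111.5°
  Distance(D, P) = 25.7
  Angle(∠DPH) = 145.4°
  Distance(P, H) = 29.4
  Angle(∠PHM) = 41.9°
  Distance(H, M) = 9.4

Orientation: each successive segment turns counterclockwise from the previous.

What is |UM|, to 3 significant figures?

46.0

V is at the origin; VU runs at -62.0° with length 28.4, so U = (13.3, -25.1). ∠VUD = 45.4° gives UD at 72.6° from the x-axis; with |UD| = 14.3, D = (17.6, -11.4). ∠UDP = 111.5° gives DP at 141° from the x-axis; with |DP| = 25.7, P = (-2.39, 4.71). ∠DPH = 145.4° gives PH at 176° from the x-axis; with |PH| = 29.4, H = (-31.7, 6.91). ∠PHM = 41.9° gives HM at -46.2° from the x-axis; with |HM| = 9.4, M = (-25.2, 0.128). Then |UM| = |M − U| = 46.0.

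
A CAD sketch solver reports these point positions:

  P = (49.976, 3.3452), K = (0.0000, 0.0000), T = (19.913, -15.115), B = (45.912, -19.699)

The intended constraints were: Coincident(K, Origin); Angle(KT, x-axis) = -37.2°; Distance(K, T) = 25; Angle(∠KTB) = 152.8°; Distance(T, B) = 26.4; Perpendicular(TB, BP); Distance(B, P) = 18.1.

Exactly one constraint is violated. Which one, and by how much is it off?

Distance(B, P) = 18.1 — off by 5.30.

K = (0.00, 0.00) ✓; KT at -37.20° ✓; |KT| = 25.00 ✓; ∠KTB = 152.8° ✓; |TB| = 26.40 ✓; ∠(TB, BP) = 90.00° ✓; |BP| = 23.40 ✗.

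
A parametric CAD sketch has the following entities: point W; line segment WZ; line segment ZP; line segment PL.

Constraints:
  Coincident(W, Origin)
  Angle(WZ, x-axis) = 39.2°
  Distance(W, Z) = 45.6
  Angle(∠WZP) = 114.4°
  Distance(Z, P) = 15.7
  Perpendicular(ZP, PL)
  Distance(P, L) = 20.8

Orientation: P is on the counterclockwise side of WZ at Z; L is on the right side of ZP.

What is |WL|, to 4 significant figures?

71.26

∠WZP = 114.4°, so ZP runs at 39.2° + (180° − 114.4°) = 104.8° from the x-axis; with |ZP| = 15.7, P = Z + 15.7·(cos 104.8°, sin 104.8°) = (31.33, 44.00). ZP ⟂ PL; with |PL| = 20.8 on the right of ZP, L = P + 20.8·(0.9668, 0.2554) = (51.44, 49.31). Then |WL| = |L − W| = 71.26.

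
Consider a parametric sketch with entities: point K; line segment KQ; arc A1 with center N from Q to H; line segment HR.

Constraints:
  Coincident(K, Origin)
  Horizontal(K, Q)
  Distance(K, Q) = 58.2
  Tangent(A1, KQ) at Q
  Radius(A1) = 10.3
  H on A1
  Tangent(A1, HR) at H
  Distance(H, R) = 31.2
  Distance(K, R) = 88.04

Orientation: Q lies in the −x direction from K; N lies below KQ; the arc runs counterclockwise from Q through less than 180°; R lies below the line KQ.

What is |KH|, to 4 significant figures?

67.65

Checks: K.y = 0.00, Q.y = 0.00 ✓; |NQ| = 10.30 ✓; |NH| = 10.30 ✓; ∠(NH, HR) = 90.00° ✓; |HR| = 31.20 ✓; |KR| = 88.04 ✓.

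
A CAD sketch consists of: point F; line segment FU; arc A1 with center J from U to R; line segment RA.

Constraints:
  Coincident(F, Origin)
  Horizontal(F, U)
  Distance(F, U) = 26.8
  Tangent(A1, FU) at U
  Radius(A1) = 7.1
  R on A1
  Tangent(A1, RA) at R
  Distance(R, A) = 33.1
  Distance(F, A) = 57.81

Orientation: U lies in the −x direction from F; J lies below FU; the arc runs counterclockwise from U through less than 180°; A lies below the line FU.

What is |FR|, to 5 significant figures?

33.643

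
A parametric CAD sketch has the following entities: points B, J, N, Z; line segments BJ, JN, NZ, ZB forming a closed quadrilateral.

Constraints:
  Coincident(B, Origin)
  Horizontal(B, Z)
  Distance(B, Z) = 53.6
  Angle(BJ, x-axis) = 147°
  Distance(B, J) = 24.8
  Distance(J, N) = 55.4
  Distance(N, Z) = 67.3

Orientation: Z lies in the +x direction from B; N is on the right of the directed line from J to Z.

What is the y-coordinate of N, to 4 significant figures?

-38.47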